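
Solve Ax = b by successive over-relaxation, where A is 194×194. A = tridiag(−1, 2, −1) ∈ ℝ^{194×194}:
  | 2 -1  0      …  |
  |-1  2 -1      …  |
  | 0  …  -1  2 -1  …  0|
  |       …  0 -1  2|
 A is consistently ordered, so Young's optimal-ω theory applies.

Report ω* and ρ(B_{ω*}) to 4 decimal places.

B_J for the 194×194 system has eigenvalues cos(kπ/195); ρ_J = cos(π/195) = 0.9999.
1 − cos²(π/195) = sin²(π/195) ⇒ √(1−ρ_J²) = sin(π/195) = 0.01611.
ω* = 2 / (1 + 0.01611) = 2 / 1.01611 ≈ 1.9683.
At ω = 1.9683 every |λ(B_ω)| = ω−1, so ρ_SOR = 0.9683.

ω* = 1.9683, ρ_SOR = 0.9683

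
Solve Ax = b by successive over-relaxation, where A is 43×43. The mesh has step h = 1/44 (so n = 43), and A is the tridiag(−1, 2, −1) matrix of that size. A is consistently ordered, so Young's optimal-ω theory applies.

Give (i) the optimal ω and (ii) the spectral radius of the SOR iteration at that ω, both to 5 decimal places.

spectrum of D⁻¹(L+U) = {cos(kπ/44) : 1≤k≤43}; ρ_J = cos(π/44) = 0.99745.
√(1−ρ_J²) simplifies to sin(π/44) = 0.071339.
[ω*] 2 ÷ (1 + 0.071339) = 2 ÷ 1.071339 = 1.86682.
Hence ρ(B_{ω*}) = 1.86682 − 1 = 0.86682.

ω* = 1.86682, ρ_SOR = 0.86682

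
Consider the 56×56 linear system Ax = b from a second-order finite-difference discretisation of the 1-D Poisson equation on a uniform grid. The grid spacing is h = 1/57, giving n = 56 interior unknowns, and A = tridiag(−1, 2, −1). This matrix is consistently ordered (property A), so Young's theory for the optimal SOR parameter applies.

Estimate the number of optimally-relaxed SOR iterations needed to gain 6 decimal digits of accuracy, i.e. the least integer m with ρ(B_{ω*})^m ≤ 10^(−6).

m = 126

ρ_J = max_k |cos(kπ/57)| = cos(π/57) = 0.9984815
√(1−ρ_J²) simplifies to sin(π/57) = 0.0550878.
So ω* = 2/1.0550878 = 1.8955768 (Young).
At ω = 1.8955768 every |λ(B_ω)| = ω−1, so ρ_SOR = 0.8955768.
m ≥ 6·ln10 / (−ln 0.8955768) = 125.269; smallest integer m = 126.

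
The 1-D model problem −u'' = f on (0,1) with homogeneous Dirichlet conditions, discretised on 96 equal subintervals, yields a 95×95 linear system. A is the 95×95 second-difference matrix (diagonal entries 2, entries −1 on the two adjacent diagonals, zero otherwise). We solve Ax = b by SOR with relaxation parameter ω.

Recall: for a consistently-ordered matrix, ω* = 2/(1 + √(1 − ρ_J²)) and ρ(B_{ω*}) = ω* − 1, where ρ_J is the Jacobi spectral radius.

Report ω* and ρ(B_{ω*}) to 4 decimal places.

spectrum of D⁻¹(L+U) = {cos(kπ/96) : 1≤k≤95}; ρ_J = cos(π/96) = 0.9995.
√(1 − cos²(π/96)) = sin(π/96) ≈ 0.03272.
ω* = 2/(1+0.03272) = 1.9366
At ω = 1.9366 every |λ(B_ω)| = ω−1, so ρ_SOR = 0.9366.

ω* = 1.9366, ρ_SOR = 0.9366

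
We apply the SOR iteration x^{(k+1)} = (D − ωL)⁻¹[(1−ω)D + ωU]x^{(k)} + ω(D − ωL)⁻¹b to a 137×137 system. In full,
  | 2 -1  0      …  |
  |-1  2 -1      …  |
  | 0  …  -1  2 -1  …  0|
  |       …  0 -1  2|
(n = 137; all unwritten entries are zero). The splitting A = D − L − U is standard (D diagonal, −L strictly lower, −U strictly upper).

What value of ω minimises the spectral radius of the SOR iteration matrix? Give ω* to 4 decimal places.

ω* = 1.9555

spectrum of D⁻¹(L+U) = {cos(kπ/138) : 1≤k≤137}; ρ_J = cos(π/138) = 0.9997.
root = sin(π/138) = 0.02276  (since 1−cos² = sin²).
Young: ω* = 2/(1+√(1−ρ_J²)) = 2/(1+0.02276) = 2/1.02276 = 1.9555.
ρ_SOR = ω* − 1 ≈ 0.9555.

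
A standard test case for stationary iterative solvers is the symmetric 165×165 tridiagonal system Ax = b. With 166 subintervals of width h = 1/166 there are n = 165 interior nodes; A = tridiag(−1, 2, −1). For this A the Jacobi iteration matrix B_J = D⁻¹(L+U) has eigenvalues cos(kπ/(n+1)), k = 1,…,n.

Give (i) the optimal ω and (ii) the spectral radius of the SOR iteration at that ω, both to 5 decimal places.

[ρ_J] n=165: ρ(B_J) = cos(π/(n+1)) = cos(π/166) = 0.99982.
√(1−ρ_J²) simplifies to sin(π/166) = 0.018924.
So ω* = 2/1.018924 = 1.96285 (Young).
ρ_SOR = ω* − 1 = 1.96285 − 1 = 0.96285.

ω* = 1.96285, ρ_SOR = 0.96285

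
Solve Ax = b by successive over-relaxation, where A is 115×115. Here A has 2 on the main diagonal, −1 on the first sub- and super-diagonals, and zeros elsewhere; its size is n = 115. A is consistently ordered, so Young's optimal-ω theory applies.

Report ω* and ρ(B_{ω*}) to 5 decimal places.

B_J for the 115×115 system has eigenvalues cos(kπ/116); ρ_J = cos(π/116) = 0.99963.
√(1−ρ_J²) simplifies to sin(π/116) = 0.027079.
ω* = 2/(1 + 0.027079) = 2/1.027079 = 1.94727.
and ρ(B_{ω*}) = 1.94727 − 1 = 0.94727.

ω* = 1.94727, ρ_SOR = 0.94727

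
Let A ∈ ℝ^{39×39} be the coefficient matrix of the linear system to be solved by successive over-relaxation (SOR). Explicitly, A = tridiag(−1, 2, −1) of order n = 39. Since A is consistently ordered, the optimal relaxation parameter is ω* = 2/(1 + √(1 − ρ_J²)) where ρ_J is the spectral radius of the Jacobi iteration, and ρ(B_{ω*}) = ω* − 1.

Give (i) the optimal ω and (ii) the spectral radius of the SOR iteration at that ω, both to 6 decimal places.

spectrum of D⁻¹(L+U) = {cos(kπ/40) : 1≤k≤39}; ρ_J = cos(π/40) = 0.996917.
√(1−ρ_J²) = |sin(π/40)| = 0.0784591
ω* = 2 / (1 + 0.0784591) = 2 / 1.0784591 ≈ 1.854498.
ρ_SOR = ω* − 1 = 1.854498 − 1 = 0.854498.

ω* = 1.854498, ρ_SOR = 0.854498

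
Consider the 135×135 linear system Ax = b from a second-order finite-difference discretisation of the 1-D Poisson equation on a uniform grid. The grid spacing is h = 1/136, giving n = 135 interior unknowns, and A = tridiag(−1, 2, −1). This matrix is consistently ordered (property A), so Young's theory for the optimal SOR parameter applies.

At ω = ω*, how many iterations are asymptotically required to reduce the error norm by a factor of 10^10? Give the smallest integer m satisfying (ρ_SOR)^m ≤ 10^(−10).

ρ_J = max_k |cos(kπ/136)| = cos(π/136) = 0.9997332
√(1−ρ_J²) simplifies to sin(π/136) = 0.0230979.
[ω*] 2 ÷ (1 + 0.0230979) = 2 ÷ 1.0230979 = 1.9548471.
Hence ρ(B_{ω*}) = 1.9548471 − 1 = 0.9548471.
Need (0.9548471)^m ≤ 10^(−10): m ≥ 10·ln10/|ln 0.9548471| = 23.0259/0.0462041 = 498.352 ⇒ m = 499.

m = 499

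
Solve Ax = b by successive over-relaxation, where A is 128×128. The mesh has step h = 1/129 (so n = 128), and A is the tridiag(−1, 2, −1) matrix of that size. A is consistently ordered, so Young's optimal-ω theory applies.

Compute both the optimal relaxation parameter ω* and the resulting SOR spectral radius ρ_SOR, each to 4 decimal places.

ω* = 1.9525, ρ_SOR = 0.9525

With n=128, ρ(Jacobi) = cos(π/129) = 0.9997.
√(1−ρ_J²) simplifies to sin(π/129) = 0.02435.
So ω* = 2/1.02435 = 1.9525 (Young).
ρ_SOR = ω* − 1 = 1.9525 − 1 = 0.9525.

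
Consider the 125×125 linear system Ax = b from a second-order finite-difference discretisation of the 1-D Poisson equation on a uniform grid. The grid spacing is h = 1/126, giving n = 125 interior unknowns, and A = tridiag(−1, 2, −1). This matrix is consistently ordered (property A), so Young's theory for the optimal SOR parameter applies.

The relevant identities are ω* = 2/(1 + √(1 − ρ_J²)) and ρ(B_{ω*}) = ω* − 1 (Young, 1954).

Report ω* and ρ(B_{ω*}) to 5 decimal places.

ω* = 1.95135, ρ_SOR = 0.95135

With n=125, ρ(Jacobi) = cos(π/126) = 0.99969.
√(1 − cos²(π/126)) = sin(π/126) ≈ 0.024931.
ω* = 2 / (1 + 0.024931) = 2 / 1.024931 ≈ 1.95135.
ρ_SOR = ω* − 1 = 1.95135 − 1 = 0.95135.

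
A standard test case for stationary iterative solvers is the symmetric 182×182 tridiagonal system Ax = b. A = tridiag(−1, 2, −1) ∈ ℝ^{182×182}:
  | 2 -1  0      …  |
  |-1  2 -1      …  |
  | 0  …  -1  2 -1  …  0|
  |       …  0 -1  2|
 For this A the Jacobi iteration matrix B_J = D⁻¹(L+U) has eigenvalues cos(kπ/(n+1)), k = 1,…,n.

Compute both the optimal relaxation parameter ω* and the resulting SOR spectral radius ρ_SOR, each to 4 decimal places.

ω* = 1.9662, ρ_SOR = 0.9662

[ρ_J] n=182: ρ(B_J) = cos(π/(n+1)) = cos(π/183) = 0.9999.
√(1−ρ_J²) simplifies to sin(π/183) = 0.01717.
ω* = 2/(1+0.01717) = 1.9662
At ω = 1.9662 every |λ(B_ω)| = ω−1, so ρ_SOR = 0.9662.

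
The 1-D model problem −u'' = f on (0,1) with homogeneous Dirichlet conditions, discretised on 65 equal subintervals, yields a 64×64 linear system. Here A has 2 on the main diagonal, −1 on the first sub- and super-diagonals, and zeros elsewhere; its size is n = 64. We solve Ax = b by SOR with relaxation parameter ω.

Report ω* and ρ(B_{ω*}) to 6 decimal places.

n=64: λ(B_J) = 1 − λ(A)/2 = cos(kπ/65); k=1 gives ρ_J = 0.998832.
√(1−ρ_J²) simplifies to sin(π/65) = 0.0483134.
So ω* = 2/1.0483134 = 1.907826 (Young).
ρ(B_{ω*}) = ω*−1 = 0.907826

ω* = 1.907826, ρ_SOR = 0.907826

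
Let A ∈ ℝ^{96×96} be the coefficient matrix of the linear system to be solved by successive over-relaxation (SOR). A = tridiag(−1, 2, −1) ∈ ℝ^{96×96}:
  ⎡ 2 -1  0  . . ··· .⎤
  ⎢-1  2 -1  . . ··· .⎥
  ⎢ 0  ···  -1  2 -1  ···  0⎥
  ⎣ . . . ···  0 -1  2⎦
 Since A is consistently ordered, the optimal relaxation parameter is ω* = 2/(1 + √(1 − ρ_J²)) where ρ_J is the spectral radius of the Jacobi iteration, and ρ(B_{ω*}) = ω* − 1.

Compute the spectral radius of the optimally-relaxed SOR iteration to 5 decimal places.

ρ_SOR = 0.93727

n=96: λ(B_J) = 1 − λ(A)/2 = cos(kπ/97); k=1 gives ρ_J = 0.99948.
root = sin(π/97) = 0.032382  (since 1−cos² = sin²).
Then 2/(1+√(1−ρ_J²)) = 2/(1+0.032382); ω* = 2/1.032382 = 1.93727.
ρ(B_{ω*}) = ω*−1 = 0.93727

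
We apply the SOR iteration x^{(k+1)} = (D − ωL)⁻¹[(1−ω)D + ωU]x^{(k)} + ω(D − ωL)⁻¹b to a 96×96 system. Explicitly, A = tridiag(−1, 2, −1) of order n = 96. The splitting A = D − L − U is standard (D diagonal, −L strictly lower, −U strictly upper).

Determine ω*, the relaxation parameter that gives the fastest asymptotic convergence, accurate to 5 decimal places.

spectrum of D⁻¹(L+U) = {cos(kπ/97) : 1≤k≤96}; ρ_J = cos(π/97) = 0.99948.
root = sin(π/97) = 0.032382  (since 1−cos² = sin²).
Then 2/(1+√(1−ρ_J²)) = 2/(1+0.032382); ω* = 2/1.032382 = 1.93727.
Hence ρ(B_{ω*}) = 1.93727 − 1 = 0.93727.

ω* = 1.93727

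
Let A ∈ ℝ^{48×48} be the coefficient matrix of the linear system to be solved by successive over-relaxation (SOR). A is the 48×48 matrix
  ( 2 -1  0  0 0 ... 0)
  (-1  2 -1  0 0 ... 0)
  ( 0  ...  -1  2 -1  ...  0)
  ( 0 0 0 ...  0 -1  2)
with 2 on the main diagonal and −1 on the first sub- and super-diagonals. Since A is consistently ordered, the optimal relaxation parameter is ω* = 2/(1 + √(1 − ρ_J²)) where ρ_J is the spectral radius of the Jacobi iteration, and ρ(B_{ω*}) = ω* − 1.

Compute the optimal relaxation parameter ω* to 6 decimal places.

With n=48, ρ(Jacobi) = cos(π/49) = 0.997945.
√(1 − cos²(π/49)) = sin(π/49) ≈ 0.0640702.
[ω*] 2 ÷ (1 + 0.0640702) = 2 ÷ 1.0640702 = 1.879575.
At ω = 1.879575 every |λ(B_ω)| = ω−1, so ρ_SOR = 0.879575.

ω* = 1.879575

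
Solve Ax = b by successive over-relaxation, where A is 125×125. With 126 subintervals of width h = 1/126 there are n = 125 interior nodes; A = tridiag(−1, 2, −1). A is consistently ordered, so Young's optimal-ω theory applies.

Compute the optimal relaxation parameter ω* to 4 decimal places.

½·tridiag(1,0,1) at n=125: λ_k = cos(kπ/126); max |λ| at k=1 ⇒ ρ_J = cos(π/126) ≈ 0.9997.
√(1−ρ_J²) = |sin(π/126)| = 0.02493
Young: ω* = 2/(1+√(1−ρ_J²)) = 2/(1+0.02493) = 2/1.02493 = 1.9514.
Hence ρ(B_{ω*}) = 1.9514 − 1 = 0.9514.

ω* = 1.9514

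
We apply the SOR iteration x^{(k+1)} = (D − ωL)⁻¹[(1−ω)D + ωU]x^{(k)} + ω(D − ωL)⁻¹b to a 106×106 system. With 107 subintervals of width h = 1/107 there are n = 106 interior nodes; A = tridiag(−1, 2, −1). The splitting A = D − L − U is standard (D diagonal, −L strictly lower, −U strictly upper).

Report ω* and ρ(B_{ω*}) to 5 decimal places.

spectrum of D⁻¹(L+U) = {cos(kπ/107) : 1≤k≤106}; ρ_J = cos(π/107) = 0.99957.
root = sin(π/107) = 0.029356  (since 1−cos² = sin²).
ω* = 2/(1+0.029356) = 1.94296
Hence ρ(B_{ω*}) = 1.94296 − 1 = 0.94296.

ω* = 1.94296, ρ_SOR = 0.94296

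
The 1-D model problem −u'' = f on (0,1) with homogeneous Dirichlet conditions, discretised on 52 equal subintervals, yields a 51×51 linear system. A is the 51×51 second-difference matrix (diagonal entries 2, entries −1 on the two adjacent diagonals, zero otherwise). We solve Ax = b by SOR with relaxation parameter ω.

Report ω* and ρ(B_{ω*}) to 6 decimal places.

n=51: λ(B_J) = 1 − λ(A)/2 = cos(kπ/52); k=1 gives ρ_J = 0.998176.
√(1 − cos²(π/52)) = sin(π/52) ≈ 0.0603785.
ω* = 2/(1 + 0.0603785) = 2/1.0603785 = 1.886119.
At ω = 1.886119 every |λ(B_ω)| = ω−1, so ρ_SOR = 0.886119.

ω* = 1.886119, ρ_SOR = 0.886119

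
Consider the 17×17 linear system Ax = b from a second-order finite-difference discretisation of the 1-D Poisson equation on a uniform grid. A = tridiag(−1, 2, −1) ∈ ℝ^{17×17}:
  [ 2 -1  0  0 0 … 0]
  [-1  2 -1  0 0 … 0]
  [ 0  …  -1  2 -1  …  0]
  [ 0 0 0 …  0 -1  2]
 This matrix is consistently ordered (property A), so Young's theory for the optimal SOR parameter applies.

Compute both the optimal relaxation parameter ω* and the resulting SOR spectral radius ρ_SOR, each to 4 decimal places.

ω* = 1.7041, ρ_SOR = 0.7041

spectrum of D⁻¹(L+U) = {cos(kπ/18) : 1≤k≤17}; ρ_J = cos(π/18) = 0.9848.
1 − cos²(π/18) = sin²(π/18) ⇒ √(1−ρ_J²) = sin(π/18) = 0.17365.
[ω*] 2 ÷ (1 + 0.17365) = 2 ÷ 1.17365 = 1.7041.
ρ(B_{ω*}) = ω*−1 = 0.7041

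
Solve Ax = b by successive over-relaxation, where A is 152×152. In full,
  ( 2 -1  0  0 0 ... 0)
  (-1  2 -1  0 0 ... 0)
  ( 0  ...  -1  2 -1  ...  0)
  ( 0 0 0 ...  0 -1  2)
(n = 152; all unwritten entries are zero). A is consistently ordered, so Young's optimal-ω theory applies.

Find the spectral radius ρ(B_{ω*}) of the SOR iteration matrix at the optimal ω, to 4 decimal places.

ρ_SOR = 0.9598

With n=152, ρ(Jacobi) = cos(π/153) = 0.9998.
root = sin(π/153) = 0.02053  (since 1−cos² = sin²).
[ω*] 2 ÷ (1 + 0.02053) = 2 ÷ 1.02053 = 1.9598.
ρ_SOR = ω* − 1 ≈ 0.9598.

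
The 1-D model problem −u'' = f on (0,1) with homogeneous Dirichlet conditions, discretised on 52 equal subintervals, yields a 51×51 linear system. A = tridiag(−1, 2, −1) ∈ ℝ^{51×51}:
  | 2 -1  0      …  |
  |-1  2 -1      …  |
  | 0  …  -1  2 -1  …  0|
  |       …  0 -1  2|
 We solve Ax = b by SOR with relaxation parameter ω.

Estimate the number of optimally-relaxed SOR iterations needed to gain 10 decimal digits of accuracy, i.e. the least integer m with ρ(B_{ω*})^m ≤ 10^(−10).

m = 191

spectrum of D⁻¹(L+U) = {cos(kπ/52) : 1≤k≤51}; ρ_J = cos(π/52) = 0.9981756.
√(1−ρ_J²) simplifies to sin(π/52) = 0.0603785.
ω* = 2 / (1 + 0.0603785) = 2 / 1.0603785 ≈ 1.8861190.
[ρ_SOR] ω* − 1 = 0.8861190.
10·ln10 = 23.0259; −ln(0.8861190) = 0.120904; m = ⌈23.0259/0.120904⌉ = ⌈190.448⌉ = 191.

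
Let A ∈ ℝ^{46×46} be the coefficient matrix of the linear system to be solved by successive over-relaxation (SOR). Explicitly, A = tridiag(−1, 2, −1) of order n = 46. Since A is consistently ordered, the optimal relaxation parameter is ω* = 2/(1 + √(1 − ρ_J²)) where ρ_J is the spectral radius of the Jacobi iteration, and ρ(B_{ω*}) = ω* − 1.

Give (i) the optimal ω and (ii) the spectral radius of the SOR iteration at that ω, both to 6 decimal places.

ω* = 1.874779, ρ_SOR = 0.874779

ρ_J = max_k |cos(kπ/47)| = cos(π/47) = 0.997767
√(1−ρ_J²) simplifies to sin(π/47) = 0.0667926.
Young: ω* = 2/(1+√(1−ρ_J²)) = 2/(1+0.0667926) = 2/1.0667926 = 1.874779.
[ρ_SOR] ω* − 1 = 0.874779.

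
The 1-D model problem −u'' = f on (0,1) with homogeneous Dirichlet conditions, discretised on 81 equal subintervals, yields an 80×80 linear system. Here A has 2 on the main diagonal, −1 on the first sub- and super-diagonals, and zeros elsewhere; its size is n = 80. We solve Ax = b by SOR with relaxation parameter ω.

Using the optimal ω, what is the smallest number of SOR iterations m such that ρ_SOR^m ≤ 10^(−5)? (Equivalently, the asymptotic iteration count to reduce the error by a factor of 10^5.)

m = 149

With n=80, ρ(Jacobi) = cos(π/81) = 0.9992480.
√(1 − cos²(π/81)) = sin(π/81) ≈ 0.0387754.
ω* = 2/(1 + 0.0387754) = 2/1.0387754 = 1.9253440.
and ρ(B_{ω*}) = 1.9253440 − 1 = 0.9253440.
5·ln10 = 11.5129; −ln(0.9253440) = 0.0775897; m = ⌈11.5129/0.0775897⌉ = ⌈148.382⌉ = 149.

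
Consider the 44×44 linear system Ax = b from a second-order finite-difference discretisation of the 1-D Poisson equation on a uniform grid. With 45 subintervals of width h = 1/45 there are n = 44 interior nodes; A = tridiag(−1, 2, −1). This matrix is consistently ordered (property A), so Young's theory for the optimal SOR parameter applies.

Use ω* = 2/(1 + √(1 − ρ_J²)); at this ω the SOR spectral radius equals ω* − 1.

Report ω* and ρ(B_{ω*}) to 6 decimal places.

spectrum of D⁻¹(L+U) = {cos(kπ/45) : 1≤k≤44}; ρ_J = cos(π/45) = 0.997564.
√(1−ρ_J²) = |sin(π/45)| = 0.0697565
ω* = 2/(1 + 0.0697565) = 2/1.0697565 = 1.869584.
ρ_SOR = ω* − 1 ≈ 0.869584.

ω* = 1.869584, ρ_SOR = 0.869584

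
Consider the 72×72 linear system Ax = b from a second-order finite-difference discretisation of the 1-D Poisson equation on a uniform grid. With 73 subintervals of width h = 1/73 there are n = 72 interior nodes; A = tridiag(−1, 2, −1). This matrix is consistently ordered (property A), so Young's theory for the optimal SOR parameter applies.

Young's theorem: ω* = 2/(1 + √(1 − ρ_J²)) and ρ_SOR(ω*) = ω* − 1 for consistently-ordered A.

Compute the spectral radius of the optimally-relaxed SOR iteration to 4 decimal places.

ρ_J = max_k |cos(kπ/73)| = cos(π/73) = 0.9991
√(1−ρ_J²) = |sin(π/73)| = 0.04302
Young: ω* = 2/(1+√(1−ρ_J²)) = 2/(1+0.04302) = 2/1.04302 = 1.9175.
ρ(B_{ω*}) = ω*−1 = 0.9175

ρ_SOR = 0.9175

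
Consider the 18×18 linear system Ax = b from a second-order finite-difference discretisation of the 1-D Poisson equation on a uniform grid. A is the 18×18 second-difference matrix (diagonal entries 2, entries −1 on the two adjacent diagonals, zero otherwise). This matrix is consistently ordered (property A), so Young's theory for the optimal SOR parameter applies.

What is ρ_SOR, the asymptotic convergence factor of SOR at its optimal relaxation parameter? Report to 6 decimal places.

[ρ_J] n=18: ρ(B_J) = cos(π/(n+1)) = cos(π/19) = 0.986361.
1 − cos²(π/19) = sin²(π/19) ⇒ √(1−ρ_J²) = sin(π/19) = 0.1645946.
ω* = 2/(1+0.1645946) = 1.717336
ρ_SOR = ω* − 1 = 1.717336 − 1 = 0.717336.

ρ_SOR = 0.717336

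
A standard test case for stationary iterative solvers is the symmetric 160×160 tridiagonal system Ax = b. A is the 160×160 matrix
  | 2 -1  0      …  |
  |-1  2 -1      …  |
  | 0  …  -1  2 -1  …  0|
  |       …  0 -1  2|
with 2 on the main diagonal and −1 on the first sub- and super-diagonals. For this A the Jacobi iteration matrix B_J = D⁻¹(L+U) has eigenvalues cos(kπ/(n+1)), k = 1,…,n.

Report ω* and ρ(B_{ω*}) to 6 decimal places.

ω* = 1.961723, ρ_SOR = 0.961723

½·tridiag(1,0,1) at n=160: λ_k = cos(kπ/161); max |λ| at k=1 ⇒ ρ_J = cos(π/161) ≈ 0.999810.
√(1−ρ_J²) simplifies to sin(π/161) = 0.0195118.
So ω* = 2/1.0195118 = 1.961723 (Young).
ρ(B_{ω*}) = ω*−1 = 0.961723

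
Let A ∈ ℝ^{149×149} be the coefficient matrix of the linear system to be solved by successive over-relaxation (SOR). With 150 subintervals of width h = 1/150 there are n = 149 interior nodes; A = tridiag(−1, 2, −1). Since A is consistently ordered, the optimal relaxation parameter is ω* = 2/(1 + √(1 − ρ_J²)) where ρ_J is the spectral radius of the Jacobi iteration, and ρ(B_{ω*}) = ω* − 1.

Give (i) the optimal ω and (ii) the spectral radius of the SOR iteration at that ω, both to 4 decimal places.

B_J for the 149×149 system has eigenvalues cos(kπ/150); ρ_J = cos(π/150) = 0.9998.
root = sin(π/150) = 0.02094  (since 1−cos² = sin²).
Then 2/(1+√(1−ρ_J²)) = 2/(1+0.02094); ω* = 2/1.02094 = 1.9590.
ρ(B_{ω*}) = ω*−1 = 0.9590

ω* = 1.9590, ρ_SOR = 0.9590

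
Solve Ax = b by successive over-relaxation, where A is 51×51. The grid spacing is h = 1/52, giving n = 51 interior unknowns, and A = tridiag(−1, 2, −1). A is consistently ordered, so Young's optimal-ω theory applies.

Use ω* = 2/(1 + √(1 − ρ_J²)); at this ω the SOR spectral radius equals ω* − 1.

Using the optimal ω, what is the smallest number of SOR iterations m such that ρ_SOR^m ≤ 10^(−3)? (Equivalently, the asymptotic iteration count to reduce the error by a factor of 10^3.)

m = 58

½·tridiag(1,0,1) at n=51: λ_k = cos(kπ/52); max |λ| at k=1 ⇒ ρ_J = cos(π/52) ≈ 0.9981756.
√(1−ρ_J²) = |sin(π/52)| = 0.0603785
Then 2/(1+√(1−ρ_J²)) = 2/(1+0.0603785); ω* = 2/1.0603785 = 1.8861190.
At ω = 1.8861190 every |λ(B_ω)| = ω−1, so ρ_SOR = 0.8861190.
For 3 digits: m = 3·ln10 / (−ln 0.8861190) = 6.90776/0.120904 = 57.134; round up → m = 58.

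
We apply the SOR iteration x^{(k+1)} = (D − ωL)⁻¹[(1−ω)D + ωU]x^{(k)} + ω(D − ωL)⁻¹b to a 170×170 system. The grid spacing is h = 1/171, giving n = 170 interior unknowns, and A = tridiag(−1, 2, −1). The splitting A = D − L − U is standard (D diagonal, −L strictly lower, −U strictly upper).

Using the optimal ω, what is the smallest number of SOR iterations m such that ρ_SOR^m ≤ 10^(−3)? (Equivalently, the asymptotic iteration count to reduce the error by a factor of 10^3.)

With n=170, ρ(Jacobi) = cos(π/171) = 0.9998312.
√(1−ρ_J²) simplifies to sin(π/171) = 0.0183709.
So ω* = 2/1.0183709 = 1.9639210 (Young).
Hence ρ(B_{ω*}) = 1.9639210 − 1 = 0.9639210.
3·ln10 = 6.90776; −ln(0.9639210) = 0.0367459; m = ⌈6.90776/0.0367459⌉ = ⌈187.987⌉ = 188.

m = 188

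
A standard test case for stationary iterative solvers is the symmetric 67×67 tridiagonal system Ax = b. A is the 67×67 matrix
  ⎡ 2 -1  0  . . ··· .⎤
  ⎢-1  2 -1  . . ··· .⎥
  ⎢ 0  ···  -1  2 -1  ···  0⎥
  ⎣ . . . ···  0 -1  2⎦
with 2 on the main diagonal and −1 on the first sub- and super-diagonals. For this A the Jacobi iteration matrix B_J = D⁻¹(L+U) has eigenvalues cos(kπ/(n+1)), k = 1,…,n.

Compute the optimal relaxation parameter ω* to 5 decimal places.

ω* = 1.91171

spectrum of D⁻¹(L+U) = {cos(kπ/68) : 1≤k≤67}; ρ_J = cos(π/68) = 0.99893.
1 − cos²(π/68) = sin²(π/68) ⇒ √(1−ρ_J²) = sin(π/68) = 0.046183.
Then 2/(1+√(1−ρ_J²)) = 2/(1+0.046183); ω* = 2/1.046183 = 1.91171.
ρ_SOR = ω* − 1 = 1.91171 − 1 = 0.91171.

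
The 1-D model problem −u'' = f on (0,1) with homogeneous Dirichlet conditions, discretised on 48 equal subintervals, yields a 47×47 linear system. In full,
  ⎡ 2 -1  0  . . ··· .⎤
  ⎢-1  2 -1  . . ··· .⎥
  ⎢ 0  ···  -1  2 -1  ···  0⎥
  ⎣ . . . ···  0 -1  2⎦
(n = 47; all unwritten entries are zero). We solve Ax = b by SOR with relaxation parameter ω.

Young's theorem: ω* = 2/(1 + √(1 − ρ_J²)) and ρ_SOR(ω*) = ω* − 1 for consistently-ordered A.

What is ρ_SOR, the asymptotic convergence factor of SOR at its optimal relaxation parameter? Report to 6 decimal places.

ρ_SOR = 0.877224

spectrum of D⁻¹(L+U) = {cos(kπ/48) : 1≤k≤47}; ρ_J = cos(π/48) = 0.997859.
√(1−ρ_J²) = |sin(π/48)| = 0.0654031
[ω*] 2 ÷ (1 + 0.0654031) = 2 ÷ 1.0654031 = 1.877224.
ρ_SOR = ω* − 1 = 1.877224 − 1 = 0.877224.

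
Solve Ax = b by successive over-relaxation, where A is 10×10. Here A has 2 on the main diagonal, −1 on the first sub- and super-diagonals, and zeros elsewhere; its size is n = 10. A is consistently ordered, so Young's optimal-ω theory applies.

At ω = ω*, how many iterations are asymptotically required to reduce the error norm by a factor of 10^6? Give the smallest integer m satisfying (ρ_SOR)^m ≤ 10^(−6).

m = 24

With n=10, ρ(Jacobi) = cos(π/11) = 0.9594930.
√(1 − cos²(π/11)) = sin(π/11) ≈ 0.2817326.
Young: ω* = 2/(1+√(1−ρ_J²)) = 2/(1+0.2817326) = 2/1.2817326 = 1.5603879.
ρ_SOR = ω* − 1 = 1.5603879 − 1 = 0.5603879.
Need (0.5603879)^m ≤ 10^(−6): m ≥ 6·ln10/|ln 0.5603879| = 13.8155/0.579126 = 23.856 ⇒ m = 24.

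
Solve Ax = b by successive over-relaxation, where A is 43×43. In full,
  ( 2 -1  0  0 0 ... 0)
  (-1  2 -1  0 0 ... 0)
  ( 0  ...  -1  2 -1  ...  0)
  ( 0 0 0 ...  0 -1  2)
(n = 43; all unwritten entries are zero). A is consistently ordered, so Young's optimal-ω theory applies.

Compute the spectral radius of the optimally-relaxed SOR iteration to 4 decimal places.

ρ_J = max_k |cos(kπ/44)| = cos(π/44) = 0.9975
√(1−ρ_J²) simplifies to sin(π/44) = 0.07134.
ω* = 2/(1+0.07134) = 1.8668
[ρ_SOR] ω* − 1 = 0.8668.

ρ_SOR = 0.8668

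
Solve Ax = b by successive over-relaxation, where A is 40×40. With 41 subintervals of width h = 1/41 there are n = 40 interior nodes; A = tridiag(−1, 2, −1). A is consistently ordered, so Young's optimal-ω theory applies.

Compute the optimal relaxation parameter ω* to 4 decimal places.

ω* = 1.8578

[ρ_J] n=40: ρ(B_J) = cos(π/(n+1)) = cos(π/41) = 0.9971.
1 − cos²(π/41) = sin²(π/41) ⇒ √(1−ρ_J²) = sin(π/41) = 0.07655.
ω* = 2 / (1 + 0.07655) = 2 / 1.07655 ≈ 1.8578.
and ρ(B_{ω*}) = 1.8578 − 1 = 0.8578.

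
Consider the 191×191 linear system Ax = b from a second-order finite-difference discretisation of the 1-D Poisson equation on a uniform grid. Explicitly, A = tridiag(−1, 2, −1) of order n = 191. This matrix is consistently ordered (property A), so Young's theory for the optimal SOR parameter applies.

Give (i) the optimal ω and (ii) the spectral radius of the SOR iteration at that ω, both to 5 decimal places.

spectrum of D⁻¹(L+U) = {cos(kπ/192) : 1≤k≤191}; ρ_J = cos(π/192) = 0.99987.
√(1 − cos²(π/192)) = sin(π/192) ≈ 0.016362.
[ω*] 2 ÷ (1 + 0.016362) = 2 ÷ 1.016362 = 1.96780.
ρ_SOR = ω* − 1 ≈ 0.96780.

ω* = 1.96780, ρ_SOR = 0.96780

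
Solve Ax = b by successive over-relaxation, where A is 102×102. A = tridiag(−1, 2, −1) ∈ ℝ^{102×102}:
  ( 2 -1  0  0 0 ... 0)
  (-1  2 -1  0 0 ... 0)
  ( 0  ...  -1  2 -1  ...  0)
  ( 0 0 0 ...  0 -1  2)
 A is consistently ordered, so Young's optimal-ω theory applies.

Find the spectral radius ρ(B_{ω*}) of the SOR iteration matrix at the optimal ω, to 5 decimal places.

ρ_SOR = 0.94081

B_J for the 102×102 system has eigenvalues cos(kπ/103); ρ_J = cos(π/103) = 0.99953.
√(1 − cos²(π/103)) = sin(π/103) ≈ 0.030496.
ω* = 2 / (1 + 0.030496) = 2 / 1.030496 ≈ 1.94081.
At ω = 1.94081 every |λ(B_ω)| = ω−1, so ρ_SOR = 0.94081.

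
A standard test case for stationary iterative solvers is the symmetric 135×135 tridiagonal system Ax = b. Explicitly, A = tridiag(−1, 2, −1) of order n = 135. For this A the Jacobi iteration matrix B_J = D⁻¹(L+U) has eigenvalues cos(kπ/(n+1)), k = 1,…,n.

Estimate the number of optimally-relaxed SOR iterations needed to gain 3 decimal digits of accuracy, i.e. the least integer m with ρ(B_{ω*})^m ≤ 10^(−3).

With n=135, ρ(Jacobi) = cos(π/136) = 0.9997332.
root = sin(π/136) = 0.0230979  (since 1−cos² = sin²).
Then 2/(1+√(1−ρ_J²)) = 2/(1+0.0230979); ω* = 2/1.0230979 = 1.9548471.
and ρ(B_{ω*}) = 1.9548471 − 1 = 0.9548471.
For 3 digits: m = 3·ln10 / (−ln 0.9548471) = 6.90776/0.0462041 = 149.505; round up → m = 150.

m = 150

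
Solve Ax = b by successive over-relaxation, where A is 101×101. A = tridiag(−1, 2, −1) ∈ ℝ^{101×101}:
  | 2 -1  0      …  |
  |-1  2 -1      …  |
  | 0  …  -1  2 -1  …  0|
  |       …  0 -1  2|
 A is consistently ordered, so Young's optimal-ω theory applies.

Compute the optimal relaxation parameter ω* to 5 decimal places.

n=101: λ(B_J) = 1 − λ(A)/2 = cos(kπ/102); k=1 gives ρ_J = 0.99953.
√(1 − cos²(π/102)) = sin(π/102) ≈ 0.030795.
ω* = 2/(1+0.030795) = 1.94025
and ρ(B_{ω*}) = 1.94025 − 1 = 0.94025.

ω* = 1.94025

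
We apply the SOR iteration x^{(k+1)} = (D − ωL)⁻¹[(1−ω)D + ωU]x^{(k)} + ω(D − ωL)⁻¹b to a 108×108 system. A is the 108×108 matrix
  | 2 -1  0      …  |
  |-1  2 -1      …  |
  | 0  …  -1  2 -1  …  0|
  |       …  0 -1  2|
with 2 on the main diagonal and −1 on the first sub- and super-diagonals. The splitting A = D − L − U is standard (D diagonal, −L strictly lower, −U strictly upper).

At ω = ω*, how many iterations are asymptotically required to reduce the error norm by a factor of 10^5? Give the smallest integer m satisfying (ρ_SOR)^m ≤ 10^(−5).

spectrum of D⁻¹(L+U) = {cos(kπ/109) : 1≤k≤108}; ρ_J = cos(π/109) = 0.9995847.
root = sin(π/109) = 0.0288180  (since 1−cos² = sin²).
ω* = 2/(1 + 0.0288180) = 2/1.0288180 = 1.9439784.
ρ_SOR = ω* − 1 ≈ 0.9439784.
(0.9439784)^m ≤ 10^{−5}  ⇒  m·ln(0.9439784) ≤ −5·ln10  ⇒  m ≥ 199.696  ⇒  m = 200

m = 200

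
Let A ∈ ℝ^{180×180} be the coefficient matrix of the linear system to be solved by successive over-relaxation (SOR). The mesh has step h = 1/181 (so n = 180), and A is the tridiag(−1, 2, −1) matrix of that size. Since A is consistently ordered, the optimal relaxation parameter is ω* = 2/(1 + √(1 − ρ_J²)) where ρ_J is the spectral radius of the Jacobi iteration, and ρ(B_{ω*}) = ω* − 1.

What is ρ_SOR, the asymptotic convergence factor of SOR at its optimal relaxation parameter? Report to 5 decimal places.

spectrum of D⁻¹(L+U) = {cos(kπ/181) : 1≤k≤180}; ρ_J = cos(π/181) = 0.99985.
√(1−ρ_J²) = |sin(π/181)| = 0.017356
Then 2/(1+√(1−ρ_J²)) = 2/(1+0.017356); ω* = 2/1.017356 = 1.96588.
[ρ_SOR] ω* − 1 = 0.96588.

ρ_SOR = 0.96588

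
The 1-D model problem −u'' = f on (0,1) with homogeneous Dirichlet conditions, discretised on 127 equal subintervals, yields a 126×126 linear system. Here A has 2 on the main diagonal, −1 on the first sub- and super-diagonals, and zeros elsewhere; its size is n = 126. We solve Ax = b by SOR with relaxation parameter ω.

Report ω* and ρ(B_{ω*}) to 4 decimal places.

ω* = 1.9517, ρ_SOR = 0.9517

[ρ_J] n=126: ρ(B_J) = cos(π/(n+1)) = cos(π/127) = 0.9997.
√(1−ρ_J²) = |sin(π/127)| = 0.02473
Then 2/(1+√(1−ρ_J²)) = 2/(1+0.02473); ω* = 2/1.02473 = 1.9517.
ρ(B_{ω*}) = ω*−1 = 0.9517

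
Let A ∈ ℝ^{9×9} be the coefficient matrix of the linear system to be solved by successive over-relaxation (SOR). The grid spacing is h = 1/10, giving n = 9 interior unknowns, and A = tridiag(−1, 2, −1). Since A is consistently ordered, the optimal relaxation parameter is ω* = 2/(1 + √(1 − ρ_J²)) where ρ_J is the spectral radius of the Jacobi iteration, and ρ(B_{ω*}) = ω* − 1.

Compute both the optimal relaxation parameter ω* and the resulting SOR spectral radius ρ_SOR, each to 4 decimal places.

ρ_J = max_k |cos(kπ/10)| = cos(π/10) = 0.9511
1 − cos²(π/10) = sin²(π/10) ⇒ √(1−ρ_J²) = sin(π/10) = 0.30902.
ω* = 2/(1 + 0.30902) = 2/1.30902 = 1.5279.
ρ(B_{ω*}) = ω*−1 = 0.5279

ω* = 1.5279, ρ_SOR = 0.5279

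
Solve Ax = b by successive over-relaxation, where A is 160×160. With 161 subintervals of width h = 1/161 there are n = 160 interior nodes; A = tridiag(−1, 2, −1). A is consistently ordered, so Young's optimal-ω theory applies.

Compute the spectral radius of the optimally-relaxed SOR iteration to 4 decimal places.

ρ_J = max_k |cos(kπ/161)| = cos(π/161) = 0.9998
√(1−ρ_J²) simplifies to sin(π/161) = 0.01951.
[ω*] 2 ÷ (1 + 0.01951) = 2 ÷ 1.01951 = 1.9617.
and ρ(B_{ω*}) = 1.9617 − 1 = 0.9617.

ρ_SOR = 0.9617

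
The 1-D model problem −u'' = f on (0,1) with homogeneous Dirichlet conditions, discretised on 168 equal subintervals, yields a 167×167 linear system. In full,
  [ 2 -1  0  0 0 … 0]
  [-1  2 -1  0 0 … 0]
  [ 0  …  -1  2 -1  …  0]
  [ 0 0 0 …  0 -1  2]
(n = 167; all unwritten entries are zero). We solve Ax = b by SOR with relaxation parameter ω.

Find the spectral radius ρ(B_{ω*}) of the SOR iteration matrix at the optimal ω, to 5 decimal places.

ρ_SOR = 0.96329

ρ_J = max_k |cos(kπ/168)| = cos(π/168) = 0.99983
√(1 − cos²(π/168)) = sin(π/168) ≈ 0.018699.
ω* = 2/(1+0.018699) = 1.96329
ρ_SOR = ω* − 1 ≈ 0.96329.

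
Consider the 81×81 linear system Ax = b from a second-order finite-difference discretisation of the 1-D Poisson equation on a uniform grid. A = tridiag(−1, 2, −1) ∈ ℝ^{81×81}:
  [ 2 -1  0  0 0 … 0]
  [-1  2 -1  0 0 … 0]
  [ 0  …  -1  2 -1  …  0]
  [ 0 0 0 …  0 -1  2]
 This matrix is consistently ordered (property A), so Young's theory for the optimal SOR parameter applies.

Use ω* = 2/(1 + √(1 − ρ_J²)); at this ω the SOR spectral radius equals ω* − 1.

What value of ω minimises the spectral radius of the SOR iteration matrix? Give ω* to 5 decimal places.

ω* = 1.92622

[ρ_J] n=81: ρ(B_J) = cos(π/(n+1)) = cos(π/82) = 0.99927.
1 − cos²(π/82) = sin²(π/82) ⇒ √(1−ρ_J²) = sin(π/82) = 0.038303.
ω* = 2/(1+0.038303) = 1.92622
and ρ(B_{ω*}) = 1.92622 − 1 = 0.92622.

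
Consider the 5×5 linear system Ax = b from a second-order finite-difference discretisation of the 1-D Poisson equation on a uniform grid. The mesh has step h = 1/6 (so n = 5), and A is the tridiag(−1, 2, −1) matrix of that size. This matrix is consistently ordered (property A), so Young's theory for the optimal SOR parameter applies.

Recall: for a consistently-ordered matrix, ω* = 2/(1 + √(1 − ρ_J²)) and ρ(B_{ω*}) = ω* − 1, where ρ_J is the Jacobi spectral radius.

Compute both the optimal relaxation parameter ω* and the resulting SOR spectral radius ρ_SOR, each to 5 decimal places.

ω* = 1.33333, ρ_SOR = 0.33333

spectrum of D⁻¹(L+U) = {cos(kπ/6) : 1≤k≤5}; ρ_J = cos(π/6) = 0.86603.
√(1 − cos²(π/6)) = sin(π/6) ≈ 0.500000.
ω* = 2 / (1 + 0.500000) = 2 / 1.500000 ≈ 1.33333.
ρ(B_{ω*}) = ω*−1 = 0.33333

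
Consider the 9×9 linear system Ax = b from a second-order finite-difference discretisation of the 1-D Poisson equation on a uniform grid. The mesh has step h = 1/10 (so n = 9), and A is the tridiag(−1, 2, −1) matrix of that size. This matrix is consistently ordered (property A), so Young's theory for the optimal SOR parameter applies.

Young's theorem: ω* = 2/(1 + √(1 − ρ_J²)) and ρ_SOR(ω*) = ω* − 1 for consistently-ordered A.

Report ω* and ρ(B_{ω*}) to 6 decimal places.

ω* = 1.527864, ρ_SOR = 0.527864

[ρ_J] n=9: ρ(B_J) = cos(π/(n+1)) = cos(π/10) = 0.951057.
1 − cos²(π/10) = sin²(π/10) ⇒ √(1−ρ_J²) = sin(π/10) = 0.3090170.
Then 2/(1+√(1−ρ_J²)) = 2/(1+0.3090170); ω* = 2/1.3090170 = 1.527864.
and ρ(B_{ω*}) = 1.527864 − 1 = 0.527864.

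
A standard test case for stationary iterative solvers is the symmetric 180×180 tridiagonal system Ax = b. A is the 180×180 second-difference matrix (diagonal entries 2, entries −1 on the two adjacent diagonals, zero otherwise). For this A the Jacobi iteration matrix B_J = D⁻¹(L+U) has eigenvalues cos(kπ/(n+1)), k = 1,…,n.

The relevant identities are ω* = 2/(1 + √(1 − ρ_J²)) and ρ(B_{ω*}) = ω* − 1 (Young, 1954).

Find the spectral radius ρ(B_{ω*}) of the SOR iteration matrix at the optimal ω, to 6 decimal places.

ρ_SOR = 0.965880

B_J for the 180×180 system has eigenvalues cos(kπ/181); ρ_J = cos(π/181) = 0.999849.
root = sin(π/181) = 0.0173560  (since 1−cos² = sin²).
[ω*] 2 ÷ (1 + 0.0173560) = 2 ÷ 1.0173560 = 1.965880.
ρ_SOR = ω* − 1 ≈ 0.965880.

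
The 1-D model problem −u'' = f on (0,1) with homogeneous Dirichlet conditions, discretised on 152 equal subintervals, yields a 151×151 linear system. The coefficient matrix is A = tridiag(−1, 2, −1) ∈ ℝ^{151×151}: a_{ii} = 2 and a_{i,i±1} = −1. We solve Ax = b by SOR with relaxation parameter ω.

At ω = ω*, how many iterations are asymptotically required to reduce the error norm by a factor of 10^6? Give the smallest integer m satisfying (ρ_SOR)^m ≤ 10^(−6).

m = 335

spectrum of D⁻¹(L+U) = {cos(kπ/152) : 1≤k≤151}; ρ_J = cos(π/152) = 0.9997864.
1 − cos²(π/152) = sin²(π/152) ⇒ √(1−ρ_J²) = sin(π/152) = 0.0206669.
[ω*] 2 ÷ (1 + 0.0206669) = 2 ÷ 1.0206669 = 1.9595031.
ρ(B_{ω*}) = ω*−1 = 0.9595031
Need (0.9595031)^m ≤ 10^(−6): m ≥ 6·ln10/|ln 0.9595031| = 13.8155/0.0413397 = 334.194 ⇒ m = 335.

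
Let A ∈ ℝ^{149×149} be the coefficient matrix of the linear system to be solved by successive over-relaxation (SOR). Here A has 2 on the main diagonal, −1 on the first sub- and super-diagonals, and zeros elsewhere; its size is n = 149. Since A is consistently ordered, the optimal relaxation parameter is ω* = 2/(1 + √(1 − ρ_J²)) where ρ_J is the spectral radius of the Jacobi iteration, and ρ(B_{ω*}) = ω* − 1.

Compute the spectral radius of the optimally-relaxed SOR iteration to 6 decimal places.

ρ_SOR = 0.958974

B_J for the 149×149 system has eigenvalues cos(kπ/150); ρ_J = cos(π/150) = 0.999781.
√(1 − cos²(π/150)) = sin(π/150) ≈ 0.0209424.
ω* = 2/(1 + 0.0209424) = 2/1.0209424 = 1.958974.
and ρ(B_{ω*}) = 1.958974 − 1 = 0.958974.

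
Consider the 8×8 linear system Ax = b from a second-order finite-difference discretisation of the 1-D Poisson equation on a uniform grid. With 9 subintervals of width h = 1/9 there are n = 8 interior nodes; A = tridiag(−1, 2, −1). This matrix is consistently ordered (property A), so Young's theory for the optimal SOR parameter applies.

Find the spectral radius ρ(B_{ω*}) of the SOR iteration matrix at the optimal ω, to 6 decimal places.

ρ_J = max_k |cos(kπ/9)| = cos(π/9) = 0.939693
√(1−ρ_J²) = |sin(π/9)| = 0.3420201
Young: ω* = 2/(1+√(1−ρ_J²)) = 2/(1+0.3420201) = 2/1.3420201 = 1.490291.
At ω = 1.490291 every |λ(B_ω)| = ω−1, so ρ_SOR = 0.490291.

ρ_SOR = 0.490291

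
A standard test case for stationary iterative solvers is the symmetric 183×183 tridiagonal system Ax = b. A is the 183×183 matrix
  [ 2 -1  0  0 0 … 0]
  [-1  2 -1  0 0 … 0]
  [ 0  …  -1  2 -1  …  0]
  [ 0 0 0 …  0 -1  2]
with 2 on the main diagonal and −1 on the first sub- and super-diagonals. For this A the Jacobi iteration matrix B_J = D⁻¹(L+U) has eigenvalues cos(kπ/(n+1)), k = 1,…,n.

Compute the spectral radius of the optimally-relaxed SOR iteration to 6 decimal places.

B_J for the 183×183 system has eigenvalues cos(kπ/184); ρ_J = cos(π/184) = 0.999854.
√(1−ρ_J²) = |sin(π/184)| = 0.0170730
ω* = 2 / (1 + 0.0170730) = 2 / 1.0170730 ≈ 1.966427.
ρ_SOR = ω* − 1 = 1.966427 − 1 = 0.966427.

ρ_SOR = 0.966427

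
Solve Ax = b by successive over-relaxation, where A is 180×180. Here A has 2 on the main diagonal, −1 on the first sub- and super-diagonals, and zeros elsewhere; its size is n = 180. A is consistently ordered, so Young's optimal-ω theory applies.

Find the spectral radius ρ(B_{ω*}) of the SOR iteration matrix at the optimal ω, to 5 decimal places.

With n=180, ρ(Jacobi) = cos(π/181) = 0.99985.
root = sin(π/181) = 0.017356  (since 1−cos² = sin²).
ω* = 2/(1+0.017356) = 1.96588
At ω = 1.96588 every |λ(B_ω)| = ω−1, so ρ_SOR = 0.96588.

ρ_SOR = 0.96588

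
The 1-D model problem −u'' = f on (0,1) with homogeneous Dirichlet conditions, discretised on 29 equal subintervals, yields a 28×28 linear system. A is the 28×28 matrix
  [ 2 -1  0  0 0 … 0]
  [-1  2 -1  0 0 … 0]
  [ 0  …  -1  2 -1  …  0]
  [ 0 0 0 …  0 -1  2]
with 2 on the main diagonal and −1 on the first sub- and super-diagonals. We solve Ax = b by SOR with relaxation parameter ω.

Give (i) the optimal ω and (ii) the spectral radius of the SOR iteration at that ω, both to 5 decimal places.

ρ_J = max_k |cos(kπ/29)| = cos(π/29) = 0.99414
√(1−ρ_J²) simplifies to sin(π/29) = 0.108119.
Young: ω* = 2/(1+√(1−ρ_J²)) = 2/(1+0.108119) = 2/1.108119 = 1.80486.
[ρ_SOR] ω* − 1 = 0.80486.

ω* = 1.80486, ρ_SOR = 0.80486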